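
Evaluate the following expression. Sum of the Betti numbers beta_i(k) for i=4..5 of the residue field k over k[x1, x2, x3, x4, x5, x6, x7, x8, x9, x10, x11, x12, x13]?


Koszul resolution: beta_i(k)=C(n,i), n=13
C(13,4)=715, C(13,5)=1287
Sum=2002


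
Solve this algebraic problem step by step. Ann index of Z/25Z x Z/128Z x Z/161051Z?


Exponent = lcm of the cyclic orders; pairwise coprime => product.
5^2*2^7*11^5=25*128*161051=515363200


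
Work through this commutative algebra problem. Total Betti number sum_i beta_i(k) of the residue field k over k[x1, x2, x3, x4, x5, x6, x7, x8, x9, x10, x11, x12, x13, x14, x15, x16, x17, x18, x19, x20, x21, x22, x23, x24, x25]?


Koszul resolution: beta_i(k)=C(n,i), n=25
sum_i C(25,i) = 2^25 = 33554432


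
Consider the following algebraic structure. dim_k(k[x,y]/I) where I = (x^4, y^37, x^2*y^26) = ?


k[x,y]/I, I = (x^4, y^37, x^2*y^26)
Rect: 4x37=148. Corner: (4-2)x(37-26)=22.
dim = 148-22 = 126


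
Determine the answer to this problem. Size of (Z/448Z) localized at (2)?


2-primary part: 448=2^6*7
Size=2^6=64


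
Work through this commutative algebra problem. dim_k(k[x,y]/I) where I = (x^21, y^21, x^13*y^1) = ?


k[x,y]/I, I = (x^21, y^21, x^13*y^1)
Rect: 21x21=441. Corner: (21-13)x(21-1)=160.
dim = 441-160 = 281


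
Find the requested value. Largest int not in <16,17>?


gcd(16,17)=1 => F=ab-a-b=16*17-16-17=272-33=239


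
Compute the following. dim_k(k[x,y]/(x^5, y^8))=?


Basis: x^i*y^j, i<5, j<8
5*8=40


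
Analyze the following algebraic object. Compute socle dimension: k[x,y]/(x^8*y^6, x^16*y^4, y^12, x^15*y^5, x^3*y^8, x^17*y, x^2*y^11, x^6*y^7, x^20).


Socle = ann(m) = span of standard monomials u with x*u, y*u in I (staircase corners).
Minimal generators: x^20, x^17*y, x^16*y^4, x^15*y^5, x^8*y^6, x^6*y^7, x^3*y^8, x^2*y^11, y^12
Corners: xy^11, x^2y^10, x^5y^7, x^7y^6, x^14y^5, x^15y^4, x^16y^3, x^19
Socle dim=8


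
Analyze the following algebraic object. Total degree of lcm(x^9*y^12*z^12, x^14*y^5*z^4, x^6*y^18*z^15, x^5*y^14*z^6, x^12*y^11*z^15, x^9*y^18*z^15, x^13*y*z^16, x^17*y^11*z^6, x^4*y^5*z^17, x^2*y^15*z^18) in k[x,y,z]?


lcm = componentwise max:
x: max(9,14,6,5,12,9,13,17,4,2)=17
y: max(12,5,18,14,11,18,1,11,5,15)=18
z: max(12,4,15,6,15,15,16,6,17,18)=18
Total=17+18+18=53


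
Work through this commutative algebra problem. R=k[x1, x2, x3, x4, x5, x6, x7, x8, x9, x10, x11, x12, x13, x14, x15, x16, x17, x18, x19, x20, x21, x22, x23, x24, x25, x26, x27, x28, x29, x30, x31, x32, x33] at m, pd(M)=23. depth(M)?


pd+depth=depth(R)=33
depth=33-23=10


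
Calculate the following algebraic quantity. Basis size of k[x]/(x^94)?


Basis: 1,x,...,x^93
dim=94


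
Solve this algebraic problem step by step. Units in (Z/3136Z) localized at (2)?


Local ring = Z/64Z.
phi(64) = 2^5*(2-1) = 32


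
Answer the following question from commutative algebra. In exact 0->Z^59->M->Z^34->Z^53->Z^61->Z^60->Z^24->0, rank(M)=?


Alt sum=0:
(-1)^0*59 + (-1)^1*? + (-1)^2*34 + (-1)^3*53 + (-1)^4*61 + (-1)^5*60 + (-1)^6*24=0
rank(M)=65


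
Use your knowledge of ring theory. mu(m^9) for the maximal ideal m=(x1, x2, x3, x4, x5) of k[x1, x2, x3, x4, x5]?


Graded Nakayama: mu(m^d) = dim_k (m^d/m^(d+1)) = #degree-9 monomials in 5 vars
C(n+d-1,d)=C(13,9)=715


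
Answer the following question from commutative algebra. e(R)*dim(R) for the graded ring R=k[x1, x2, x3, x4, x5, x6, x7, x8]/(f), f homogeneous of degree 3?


e(R)=deg(f)=3, dim(R)=8-1=7
e*dim=3*7=21


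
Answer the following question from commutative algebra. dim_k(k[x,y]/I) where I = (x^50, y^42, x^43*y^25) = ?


k[x,y]/I, I = (x^50, y^42, x^43*y^25)
Rect: 50x42=2100. Corner: (50-43)x(42-25)=119.
dim = 2100-119 = 1981


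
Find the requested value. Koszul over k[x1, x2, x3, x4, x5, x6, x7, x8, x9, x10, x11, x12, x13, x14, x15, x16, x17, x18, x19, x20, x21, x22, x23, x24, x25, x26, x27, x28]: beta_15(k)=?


C(n,i)=C(28,15)=37442160


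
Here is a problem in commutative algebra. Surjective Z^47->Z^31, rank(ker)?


rank(ker) = 47-31 = 16


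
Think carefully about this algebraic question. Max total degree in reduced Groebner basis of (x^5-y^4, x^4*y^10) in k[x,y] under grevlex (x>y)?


LT(f1)=x^5, LT(f2)=x^4y^10, lcm=x^5y^10
S(f1,f2) = y^10*f1 - x^1*f2 = -y^14
Reduced GB = {f1, f2, y^14}; degrees 5, 14, 14
Max = 14


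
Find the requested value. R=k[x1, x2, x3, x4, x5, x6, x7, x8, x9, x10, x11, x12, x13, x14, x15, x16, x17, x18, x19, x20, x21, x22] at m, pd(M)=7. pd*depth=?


pd+depth=22
depth=22-7=15
pd*depth=7*15=105


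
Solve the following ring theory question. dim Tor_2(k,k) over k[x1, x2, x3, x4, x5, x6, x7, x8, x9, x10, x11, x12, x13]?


Koszul: C(n,i)=C(13,2)=78


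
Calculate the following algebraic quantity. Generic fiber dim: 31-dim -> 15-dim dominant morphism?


dim(fiber)=dim(X)-dim(Y)=31-15=16


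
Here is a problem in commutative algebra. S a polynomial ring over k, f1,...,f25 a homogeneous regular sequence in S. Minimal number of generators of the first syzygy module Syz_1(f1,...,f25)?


Regular sequence => Koszul complex is the minimal free resolution.
Syz_1 minimally generated by Koszul relations f_i*e_j - f_j*e_i (i<j): mu(Syz_1) = beta_2 = C(m,2) = m(m-1)/2
m=25
25*24/2 = 300


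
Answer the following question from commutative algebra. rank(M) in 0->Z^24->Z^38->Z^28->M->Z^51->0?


Alt sum=0:
(-1)^0*24 + (-1)^1*38 + (-1)^2*28 + (-1)^3*? + (-1)^4*51=0
rank(M)=65


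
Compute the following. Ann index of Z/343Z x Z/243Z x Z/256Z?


Exponent = lcm of the cyclic orders; pairwise coprime => product.
7^3*3^5*2^8=343*243*256=21337344


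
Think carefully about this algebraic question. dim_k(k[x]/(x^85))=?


Basis: 1,x,...,x^84
dim=85


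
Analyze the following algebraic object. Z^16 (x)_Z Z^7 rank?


rank(M(x)N) = rank(M)*rank(N)
16*7 = 112


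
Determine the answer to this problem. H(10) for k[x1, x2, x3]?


C(d+n-1,n-1)=C(12,2)=66


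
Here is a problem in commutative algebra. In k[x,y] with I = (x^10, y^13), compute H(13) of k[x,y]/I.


k[x,y], I = (x^10, y^13), d = 13
Need i < 10 and d-i < 13.
Range: 1 <= i <= 9.
H(13) = 9


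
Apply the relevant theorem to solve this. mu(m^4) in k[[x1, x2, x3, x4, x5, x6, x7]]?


C(n+d-1,d)=C(10,4)=210


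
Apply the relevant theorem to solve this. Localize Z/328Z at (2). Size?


2-primary part: 328=2^3*41
Size=2^3=8


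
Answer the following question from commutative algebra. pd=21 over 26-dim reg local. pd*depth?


pd+depth=26
depth=26-21=5
pd*depth=21*5=105


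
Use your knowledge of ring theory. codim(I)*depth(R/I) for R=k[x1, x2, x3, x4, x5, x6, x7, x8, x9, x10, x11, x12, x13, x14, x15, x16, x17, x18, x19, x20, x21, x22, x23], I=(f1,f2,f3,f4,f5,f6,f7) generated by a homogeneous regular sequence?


codim=7, depth=dim(R/I)=23-7=16
Product=7*16=112


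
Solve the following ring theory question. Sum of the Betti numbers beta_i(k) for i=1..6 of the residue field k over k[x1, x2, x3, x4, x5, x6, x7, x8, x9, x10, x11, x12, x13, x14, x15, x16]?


Koszul resolution: beta_i(k)=C(n,i), n=16
C(16,1)=16, C(16,2)=120, C(16,3)=560, C(16,4)=1820, C(16,5)=4368, C(16,6)=8008
Sum=14892


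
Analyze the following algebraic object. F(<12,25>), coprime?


gcd(12,25)=1 => F=ab-a-b=12*25-12-25=300-37=263


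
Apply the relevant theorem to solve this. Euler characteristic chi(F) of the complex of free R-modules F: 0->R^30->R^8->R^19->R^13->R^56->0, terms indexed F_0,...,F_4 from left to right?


chi = sum (-1)^i * rank:
(-1)^0*30=30
(-1)^1*8=-8
(-1)^2*19=19
(-1)^3*13=-13
(-1)^4*56=56
chi=84


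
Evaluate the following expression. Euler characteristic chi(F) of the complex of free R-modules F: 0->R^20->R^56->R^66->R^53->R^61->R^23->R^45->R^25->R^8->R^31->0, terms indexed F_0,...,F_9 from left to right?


chi = sum (-1)^i * rank:
(-1)^0*20=20
(-1)^1*56=-56
(-1)^2*66=66
(-1)^3*53=-53
(-1)^4*61=61
(-1)^5*23=-23
(-1)^6*45=45
(-1)^7*25=-25
(-1)^8*8=8
(-1)^9*31=-31
chi=12


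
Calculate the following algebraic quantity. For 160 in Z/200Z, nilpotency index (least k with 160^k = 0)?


160^k mod 200:
k=1: 160
k=2: 0
First zero at k = 2


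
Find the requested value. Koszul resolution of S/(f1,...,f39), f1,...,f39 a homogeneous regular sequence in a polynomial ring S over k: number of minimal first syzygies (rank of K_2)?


Regular sequence => Koszul complex is the minimal free resolution.
Syz_1 minimally generated by Koszul relations f_i*e_j - f_j*e_i (i<j): mu(Syz_1) = beta_2 = C(m,2) = m(m-1)/2
m=39
39*38/2 = 741


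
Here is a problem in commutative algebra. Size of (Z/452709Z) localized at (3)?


3-primary part: 452709=3^9*23
Size=3^9=19683


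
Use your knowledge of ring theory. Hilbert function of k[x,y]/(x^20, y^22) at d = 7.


k[x,y], I = (x^20, y^22), d = 7
Need i < 20 and d-i < 22.
Range: 0 <= i <= 7.
H(7) = 8


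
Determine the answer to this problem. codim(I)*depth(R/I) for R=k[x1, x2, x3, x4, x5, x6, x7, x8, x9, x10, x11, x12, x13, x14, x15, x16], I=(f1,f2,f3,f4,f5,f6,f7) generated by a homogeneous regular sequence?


codim=7, depth=dim(R/I)=16-7=9
Product=7*9=63


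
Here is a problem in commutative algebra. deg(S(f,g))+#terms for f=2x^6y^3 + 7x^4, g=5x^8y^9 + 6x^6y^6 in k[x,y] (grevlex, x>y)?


LT(f)=2x^6y^3, LT(g)=5x^8y^9
lcm(LM)=x^8y^9
S(f,g) (scaled by 10 to clear denominators) = 5x^2y^6*f - 2*g = 23x^6y^6
1 terms, deg 12.
12+1=13


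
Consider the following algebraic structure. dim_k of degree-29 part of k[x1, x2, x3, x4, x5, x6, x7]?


C(d+n-1,n-1)=C(35,6)=1623160


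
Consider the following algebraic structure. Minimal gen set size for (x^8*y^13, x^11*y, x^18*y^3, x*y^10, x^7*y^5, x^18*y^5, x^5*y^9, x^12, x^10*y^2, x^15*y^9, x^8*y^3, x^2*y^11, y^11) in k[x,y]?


Remove redundant (divisible by others).
x^18*y^5 redundant.
x^2*y^11 redundant.
x^8*y^13 redundant.
x^15*y^9 redundant.
x^18*y^3 redundant.
Min: x^12, x^11*y, x^10*y^2, x^8*y^3, x^7*y^5, x^5*y^9, x*y^10, y^11
Count=8


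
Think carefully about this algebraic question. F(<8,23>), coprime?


gcd(8,23)=1 => F=ab-a-b=8*23-8-23=184-31=153


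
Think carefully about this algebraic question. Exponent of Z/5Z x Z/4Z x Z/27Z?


Exponent = lcm of the cyclic orders; pairwise coprime => product.
5^1*2^2*3^3=5*4*27=540


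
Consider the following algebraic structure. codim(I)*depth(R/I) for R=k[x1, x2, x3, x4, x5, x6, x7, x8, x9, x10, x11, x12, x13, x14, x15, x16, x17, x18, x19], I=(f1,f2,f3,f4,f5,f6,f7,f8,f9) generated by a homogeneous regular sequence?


codim=9, depth=dim(R/I)=19-9=10
Product=9*10=90


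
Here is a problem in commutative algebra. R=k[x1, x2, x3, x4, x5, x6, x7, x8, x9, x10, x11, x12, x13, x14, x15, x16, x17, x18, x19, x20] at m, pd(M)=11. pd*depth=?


pd+depth=20
depth=20-11=9
pd*depth=11*9=99


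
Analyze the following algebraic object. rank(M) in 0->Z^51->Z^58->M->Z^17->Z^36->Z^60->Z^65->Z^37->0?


Alt sum=0:
(-1)^0*51 + (-1)^1*58 + (-1)^2*? + (-1)^3*17 + (-1)^4*36 + (-1)^5*60 + (-1)^6*65 + (-1)^7*37=0
rank(M)=20


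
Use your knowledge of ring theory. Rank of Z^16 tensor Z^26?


rank(M(x)N) = rank(M)*rank(N)
16*26 = 416


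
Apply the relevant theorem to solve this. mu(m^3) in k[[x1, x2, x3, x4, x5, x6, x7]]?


C(n+d-1,d)=C(9,3)=84


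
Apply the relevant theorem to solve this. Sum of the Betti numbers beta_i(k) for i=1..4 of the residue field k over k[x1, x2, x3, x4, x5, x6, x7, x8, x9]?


Koszul resolution: beta_i(k)=C(n,i), n=9
C(9,1)=9, C(9,2)=36, C(9,3)=84, C(9,4)=126
Sum=255


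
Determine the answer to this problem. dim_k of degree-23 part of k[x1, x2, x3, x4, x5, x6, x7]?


C(d+n-1,n-1)=C(29,6)=475020


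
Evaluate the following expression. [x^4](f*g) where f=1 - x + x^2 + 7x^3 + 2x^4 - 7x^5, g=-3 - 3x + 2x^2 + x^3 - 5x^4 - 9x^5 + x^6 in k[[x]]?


[x^4] = sum a_i*b_j, i+j=4
  1*-5=-5
  -1*1=-1
  1*2=2
  7*-3=-21
  2*-3=-6
Sum=-31


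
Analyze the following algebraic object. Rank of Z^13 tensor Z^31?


rank(M(x)N) = rank(M)*rank(N)
13*31 = 403


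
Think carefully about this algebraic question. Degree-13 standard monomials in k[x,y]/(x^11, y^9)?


k[x,y], I = (x^11, y^9), d = 13
Need i < 11 and d-i < 9.
Range: 5 <= i <= 10.
H(13) = 6


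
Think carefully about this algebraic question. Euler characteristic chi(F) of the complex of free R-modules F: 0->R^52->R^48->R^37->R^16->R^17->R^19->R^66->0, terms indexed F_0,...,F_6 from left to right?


chi = sum (-1)^i * rank:
(-1)^0*52=52
(-1)^1*48=-48
(-1)^2*37=37
(-1)^3*16=-16
(-1)^4*17=17
(-1)^5*19=-19
(-1)^6*66=66
chi=89


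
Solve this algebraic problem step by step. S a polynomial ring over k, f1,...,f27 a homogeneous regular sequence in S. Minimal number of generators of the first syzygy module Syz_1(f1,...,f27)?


Regular sequence => Koszul complex is the minimal free resolution.
Syz_1 minimally generated by Koszul relations f_i*e_j - f_j*e_i (i<j): mu(Syz_1) = beta_2 = C(m,2) = m(m-1)/2
m=27
27*26/2 = 351


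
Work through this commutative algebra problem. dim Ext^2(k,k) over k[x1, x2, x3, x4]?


C(n,i)=C(4,2)=6


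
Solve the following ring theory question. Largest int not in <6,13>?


gcd(6,13)=1 => F=ab-a-b=6*13-6-13=78-19=59


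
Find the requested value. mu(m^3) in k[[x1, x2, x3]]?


C(n+d-1,d)=C(5,3)=10


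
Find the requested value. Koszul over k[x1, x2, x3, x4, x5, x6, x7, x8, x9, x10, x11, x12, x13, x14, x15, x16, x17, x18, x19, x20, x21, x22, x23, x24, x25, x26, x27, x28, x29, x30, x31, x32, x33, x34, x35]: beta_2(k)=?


C(n,i)=C(35,2)=595


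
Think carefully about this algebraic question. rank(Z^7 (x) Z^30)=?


rank(M(x)N) = rank(M)*rank(N)
7*30 = 210


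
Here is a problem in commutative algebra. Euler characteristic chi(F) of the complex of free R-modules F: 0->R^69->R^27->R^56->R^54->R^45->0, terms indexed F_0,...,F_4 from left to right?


chi = sum (-1)^i * rank:
(-1)^0*69=69
(-1)^1*27=-27
(-1)^2*56=56
(-1)^3*54=-54
(-1)^4*45=45
chi=89


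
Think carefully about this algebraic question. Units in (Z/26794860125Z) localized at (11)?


Local ring = Z/214358881Z.
phi(214358881) = 11^7*(11-1) = 194871710


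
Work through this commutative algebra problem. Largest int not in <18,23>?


gcd(18,23)=1 => F=ab-a-b=18*23-18-23=414-41=373


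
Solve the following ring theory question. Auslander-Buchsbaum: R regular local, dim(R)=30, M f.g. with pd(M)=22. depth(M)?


pd+depth=depth(R)=30
depth=30-22=8


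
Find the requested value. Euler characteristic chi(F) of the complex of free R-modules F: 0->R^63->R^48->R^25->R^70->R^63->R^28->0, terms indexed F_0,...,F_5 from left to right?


chi = sum (-1)^i * rank:
(-1)^0*63=63
(-1)^1*48=-48
(-1)^2*25=25
(-1)^3*70=-70
(-1)^4*63=63
(-1)^5*28=-28
chi=5


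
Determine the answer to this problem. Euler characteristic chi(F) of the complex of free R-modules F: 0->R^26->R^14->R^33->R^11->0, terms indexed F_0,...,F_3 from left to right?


chi = sum (-1)^i * rank:
(-1)^0*26=26
(-1)^1*14=-14
(-1)^2*33=33
(-1)^3*11=-11
chi=34


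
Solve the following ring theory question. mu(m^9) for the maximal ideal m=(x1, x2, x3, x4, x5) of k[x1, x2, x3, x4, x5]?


Graded Nakayama: mu(m^d) = dim_k (m^d/m^(d+1)) = #degree-9 monomials in 5 vars
C(n+d-1,d)=C(13,9)=715


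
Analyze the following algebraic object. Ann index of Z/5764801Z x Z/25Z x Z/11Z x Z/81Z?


Exponent = lcm of the cyclic orders; pairwise coprime => product.
7^8*5^2*11^1*3^4=5764801*25*11*81=128410942275


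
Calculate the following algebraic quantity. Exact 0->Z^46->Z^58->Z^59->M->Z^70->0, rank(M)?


Alt sum=0:
(-1)^0*46 + (-1)^1*58 + (-1)^2*59 + (-1)^3*? + (-1)^4*70=0
rank(M)=117


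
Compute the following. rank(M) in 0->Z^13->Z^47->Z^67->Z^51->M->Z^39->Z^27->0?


Alt sum=0:
(-1)^0*13 + (-1)^1*47 + (-1)^2*67 + (-1)^3*51 + (-1)^4*? + (-1)^5*39 + (-1)^6*27=0
rank(M)=30


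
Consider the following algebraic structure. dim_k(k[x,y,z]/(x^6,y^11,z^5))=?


Basis: x^iy^jz^k, i<6,j<11,k<5
6*11*5=330


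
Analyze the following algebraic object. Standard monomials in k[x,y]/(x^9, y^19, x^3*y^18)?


k[x,y]/I, I = (x^9, y^19, x^3*y^18)
Rect: 9x19=171. Corner: (9-3)x(19-18)=6.
dim = 171-6 = 165


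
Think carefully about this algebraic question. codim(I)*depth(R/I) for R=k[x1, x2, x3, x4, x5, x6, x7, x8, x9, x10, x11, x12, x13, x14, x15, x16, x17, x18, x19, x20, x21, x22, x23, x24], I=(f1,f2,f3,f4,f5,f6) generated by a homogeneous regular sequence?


codim=6, depth=dim(R/I)=24-6=18
Product=6*18=108


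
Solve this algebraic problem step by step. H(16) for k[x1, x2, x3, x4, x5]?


C(d+n-1,n-1)=C(20,4)=4845


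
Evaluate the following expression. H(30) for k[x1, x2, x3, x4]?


C(d+n-1,n-1)=C(33,3)=5456


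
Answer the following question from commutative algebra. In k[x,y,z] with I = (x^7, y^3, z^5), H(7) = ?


Need i<7, j<3, k<5 with i+j+k=7.
For each i, j ranges over max(0,7-i-4)..min(2,7-i):
  i=0: j in [3,2] -> 0
  i=1: j in [2,2] -> 1
  i=2: j in [1,2] -> 2
  i=3: j in [0,2] -> 3
  i=4: j in [0,2] -> 3
  i=5: j in [0,2] -> 3
  i=6: j in [0,1] -> 2
H(7) = 0+1+2+3+3+3+2 = 14


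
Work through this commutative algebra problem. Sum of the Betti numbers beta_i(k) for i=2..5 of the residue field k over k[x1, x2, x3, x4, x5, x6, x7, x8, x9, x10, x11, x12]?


Koszul resolution: beta_i(k)=C(n,i), n=12
C(12,2)=66, C(12,3)=220, C(12,4)=495, C(12,5)=792
Sum=1573


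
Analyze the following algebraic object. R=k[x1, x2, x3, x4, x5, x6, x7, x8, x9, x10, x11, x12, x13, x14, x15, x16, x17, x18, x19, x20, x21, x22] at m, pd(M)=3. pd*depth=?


pd+depth=22
depth=22-3=19
pd*depth=3*19=57


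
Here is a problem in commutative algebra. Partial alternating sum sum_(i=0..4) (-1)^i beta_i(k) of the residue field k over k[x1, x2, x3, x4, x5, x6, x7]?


Koszul resolution: beta_i(k)=C(n,i), n=7
sum_(i=0..p) (-1)^i C(n,i) = (-1)^p C(n-1,p)
(-1)^4*C(6,4) = (-1)^4*15 = 15


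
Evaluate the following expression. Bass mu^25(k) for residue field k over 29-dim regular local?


C(n,i)=C(29,25)=23751


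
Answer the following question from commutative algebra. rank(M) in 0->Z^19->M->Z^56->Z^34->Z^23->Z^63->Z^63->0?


Alt sum=0:
(-1)^0*19 + (-1)^1*? + (-1)^2*56 + (-1)^3*34 + (-1)^4*23 + (-1)^5*63 + (-1)^6*63=0
rank(M)=64


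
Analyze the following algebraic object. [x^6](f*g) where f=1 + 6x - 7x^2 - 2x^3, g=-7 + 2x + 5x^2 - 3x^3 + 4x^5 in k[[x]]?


[x^6] = sum a_i*b_j, i+j=6
  6*4=24
  -2*-3=6
Sum=30


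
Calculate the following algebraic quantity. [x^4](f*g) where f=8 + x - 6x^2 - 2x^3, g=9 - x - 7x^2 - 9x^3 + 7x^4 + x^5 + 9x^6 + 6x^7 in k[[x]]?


[x^4] = sum a_i*b_j, i+j=4
  8*7=56
  1*-9=-9
  -6*-7=42
  -2*-1=2
Sum=91


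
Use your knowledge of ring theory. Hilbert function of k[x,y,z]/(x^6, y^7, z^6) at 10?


Need i<6, j<7, k<6 with i+j+k=10.
For each i, j ranges over max(0,10-i-5)..min(6,10-i):
  i=0: j in [5,6] -> 2
  i=1: j in [4,6] -> 3
  i=2: j in [3,6] -> 4
  i=3: j in [2,6] -> 5
  i=4: j in [1,6] -> 6
  i=5: j in [0,5] -> 6
H(10) = 2+3+4+5+6+6 = 26


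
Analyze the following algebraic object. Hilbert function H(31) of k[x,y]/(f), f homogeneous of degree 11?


H(t)=d for t>=d-1.
d=11, t=31
H(31)=11


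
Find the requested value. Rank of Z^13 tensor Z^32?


rank(M(x)N) = rank(M)*rank(N)
13*32 = 416


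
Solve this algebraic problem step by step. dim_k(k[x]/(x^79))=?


Basis: 1,x,...,x^78
dim=79


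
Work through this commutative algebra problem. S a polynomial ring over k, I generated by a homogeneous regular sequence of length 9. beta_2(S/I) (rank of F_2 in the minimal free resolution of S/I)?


Regular sequence => Koszul complex is the minimal free resolution.
Syz_1 minimally generated by Koszul relations f_i*e_j - f_j*e_i (i<j): mu(Syz_1) = beta_2 = C(m,2) = m(m-1)/2
m=9
9*8/2 = 36


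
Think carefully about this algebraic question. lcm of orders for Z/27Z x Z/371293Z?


Exponent = lcm of the cyclic orders; pairwise coprime => product.
3^3*13^5=27*371293=10024911


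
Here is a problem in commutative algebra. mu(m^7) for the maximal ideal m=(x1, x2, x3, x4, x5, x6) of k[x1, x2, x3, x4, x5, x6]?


Graded Nakayama: mu(m^d) = dim_k (m^d/m^(d+1)) = #degree-7 monomials in 6 vars
C(n+d-1,d)=C(12,7)=792


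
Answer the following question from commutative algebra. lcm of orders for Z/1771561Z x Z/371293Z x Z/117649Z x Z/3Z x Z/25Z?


Exponent = lcm of the cyclic orders; pairwise coprime => product.
11^6*13^5*7^6*3^1*5^2=1771561*371293*117649*3*25=5803932807778880775


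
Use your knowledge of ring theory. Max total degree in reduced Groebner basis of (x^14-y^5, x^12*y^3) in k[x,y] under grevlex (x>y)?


LT(f1)=x^14, LT(f2)=x^12y^3, lcm=x^14y^3
S(f1,f2) = y^3*f1 - x^2*f2 = -y^8
Reduced GB = {f1, f2, y^8}; degrees 14, 15, 8
Max = 15


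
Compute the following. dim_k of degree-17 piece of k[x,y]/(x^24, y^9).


k[x,y], I = (x^24, y^9), d = 17
Need i < 24 and d-i < 9.
Range: 9 <= i <= 17.
H(17) = 9


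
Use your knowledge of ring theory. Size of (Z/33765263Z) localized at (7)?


7-primary part: 33765263=7^7*41
Size=7^7=823543


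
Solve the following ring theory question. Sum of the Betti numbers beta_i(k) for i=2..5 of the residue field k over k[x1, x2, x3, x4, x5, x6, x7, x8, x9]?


Koszul resolution: beta_i(k)=C(n,i), n=9
C(9,2)=36, C(9,3)=84, C(9,4)=126, C(9,5)=126
Sum=372


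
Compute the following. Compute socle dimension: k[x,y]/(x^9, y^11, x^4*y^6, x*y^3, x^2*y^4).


Socle = ann(m) = span of standard monomials u with x*u, y*u in I (staircase corners).
Redundant generators: x^2*y^4, x^4*y^6
Minimal generators: x^9, x*y^3, y^11
Corners: y^10, x^8y^2
Socle dim=2


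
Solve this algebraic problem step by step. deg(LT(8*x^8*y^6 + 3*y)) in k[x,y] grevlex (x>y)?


LT: 8*x^8*y^6
deg_x=8, deg_y=6
Total=8+6=14


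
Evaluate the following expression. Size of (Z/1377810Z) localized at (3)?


3-primary part: 1377810=3^9*70
Size=3^9=19683


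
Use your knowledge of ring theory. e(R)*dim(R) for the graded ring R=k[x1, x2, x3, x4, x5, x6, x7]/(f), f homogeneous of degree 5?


e(R)=deg(f)=5, dim(R)=7-1=6
e*dim=5*6=30


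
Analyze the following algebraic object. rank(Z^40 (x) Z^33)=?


rank(M(x)N) = rank(M)*rank(N)
40*33 = 1320


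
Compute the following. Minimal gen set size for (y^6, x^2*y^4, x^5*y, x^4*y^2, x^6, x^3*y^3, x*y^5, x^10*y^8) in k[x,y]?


Remove redundant (divisible by others).
x^10*y^8 redundant.
Min: x^6, x^5*y, x^4*y^2, x^3*y^3, x^2*y^4, x*y^5, y^6
Count=7


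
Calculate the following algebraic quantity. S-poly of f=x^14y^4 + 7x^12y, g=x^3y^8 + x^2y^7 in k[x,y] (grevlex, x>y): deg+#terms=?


LT(f)=x^14y^4, LT(g)=x^3y^8
lcm(LM)=x^14y^8
S(f,g) (scaled by 1 to clear denominators) = y^4*f - x^11*g = -x^13y^7 + 7x^12y^5
2 terms, deg 20.
20+2=22


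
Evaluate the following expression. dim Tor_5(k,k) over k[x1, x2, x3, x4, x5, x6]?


Koszul: C(n,i)=C(6,5)=6


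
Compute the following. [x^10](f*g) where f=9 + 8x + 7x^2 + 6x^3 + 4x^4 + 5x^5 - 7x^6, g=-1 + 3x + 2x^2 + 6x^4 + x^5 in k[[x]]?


[x^10] = sum a_i*b_j, i+j=10
  5*1=5
  -7*6=-42
Sum=-37


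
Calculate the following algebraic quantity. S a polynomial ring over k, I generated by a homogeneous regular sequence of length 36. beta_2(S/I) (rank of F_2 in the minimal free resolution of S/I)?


Regular sequence => Koszul complex is the minimal free resolution.
Syz_1 minimally generated by Koszul relations f_i*e_j - f_j*e_i (i<j): mu(Syz_1) = beta_2 = C(m,2) = m(m-1)/2
m=36
36*35/2 = 630


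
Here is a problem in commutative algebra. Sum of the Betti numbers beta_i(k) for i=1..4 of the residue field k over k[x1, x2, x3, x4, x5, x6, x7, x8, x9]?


Koszul resolution: beta_i(k)=C(n,i), n=9
C(9,1)=9, C(9,2)=36, C(9,3)=84, C(9,4)=126
Sum=255


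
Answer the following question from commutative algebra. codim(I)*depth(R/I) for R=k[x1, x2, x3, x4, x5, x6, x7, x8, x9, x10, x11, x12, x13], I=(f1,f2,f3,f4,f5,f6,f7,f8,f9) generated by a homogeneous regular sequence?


codim=9, depth=dim(R/I)=13-9=4
Product=9*4=36


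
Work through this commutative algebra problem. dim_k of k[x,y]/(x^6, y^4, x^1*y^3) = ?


k[x,y]/I, I = (x^6, y^4, x^1*y^3)
Rect: 6x4=24. Corner: (6-1)x(4-3)=5.
dim = 24-5 = 19


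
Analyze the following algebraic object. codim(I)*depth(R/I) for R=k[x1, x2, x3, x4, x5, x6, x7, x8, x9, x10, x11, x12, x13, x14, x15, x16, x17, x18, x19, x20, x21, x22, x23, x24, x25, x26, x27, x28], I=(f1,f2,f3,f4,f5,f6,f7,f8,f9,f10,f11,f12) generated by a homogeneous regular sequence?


codim=12, depth=dim(R/I)=28-12=16
Product=12*16=192


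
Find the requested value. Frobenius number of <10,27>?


gcd(10,27)=1 => F=ab-a-b=10*27-10-27=270-37=233


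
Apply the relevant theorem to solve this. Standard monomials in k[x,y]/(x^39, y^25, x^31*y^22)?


k[x,y]/I, I = (x^39, y^25, x^31*y^22)
Rect: 39x25=975. Corner: (39-31)x(25-22)=24.
dim = 975-24 = 951


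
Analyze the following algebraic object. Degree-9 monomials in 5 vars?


C(d+n-1,n-1)=C(13,4)=715


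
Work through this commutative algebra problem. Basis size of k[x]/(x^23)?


Basis: 1,x,...,x^22
dim=23


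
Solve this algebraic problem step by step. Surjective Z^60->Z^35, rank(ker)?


rank(ker) = 60-35 = 25


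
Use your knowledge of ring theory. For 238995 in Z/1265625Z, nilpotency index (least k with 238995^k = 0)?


238995^k mod 1265625:
k=1: 238995
k=2: 953775
k=3: 799875
k=4: 1063125
k=5: 1012500
k=6: 0
First zero at k = 6


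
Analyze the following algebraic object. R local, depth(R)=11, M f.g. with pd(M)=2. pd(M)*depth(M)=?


pd+depth=11
depth=11-2=9
pd*depth=2*9=18


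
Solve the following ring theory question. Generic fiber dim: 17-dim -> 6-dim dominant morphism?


dim(fiber)=dim(X)-dim(Y)=17-6=11


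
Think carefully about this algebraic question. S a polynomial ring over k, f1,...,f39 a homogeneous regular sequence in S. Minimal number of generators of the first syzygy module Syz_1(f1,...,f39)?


Regular sequence => Koszul complex is the minimal free resolution.
Syz_1 minimally generated by Koszul relations f_i*e_j - f_j*e_i (i<j): mu(Syz_1) = beta_2 = C(m,2) = m(m-1)/2
m=39
39*38/2 = 741


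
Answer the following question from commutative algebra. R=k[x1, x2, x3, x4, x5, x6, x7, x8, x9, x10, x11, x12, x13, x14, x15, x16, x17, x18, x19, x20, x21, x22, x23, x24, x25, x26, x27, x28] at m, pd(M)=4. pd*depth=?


pd+depth=28
depth=28-4=24
pd*depth=4*24=96


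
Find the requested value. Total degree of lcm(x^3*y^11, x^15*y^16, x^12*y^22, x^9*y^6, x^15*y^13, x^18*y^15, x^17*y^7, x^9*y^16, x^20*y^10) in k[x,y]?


lcm = componentwise max:
x: max(3,15,12,9,15,18,17,9,20)=20
y: max(11,16,22,6,13,15,7,16,10)=22
Total=20+22=42


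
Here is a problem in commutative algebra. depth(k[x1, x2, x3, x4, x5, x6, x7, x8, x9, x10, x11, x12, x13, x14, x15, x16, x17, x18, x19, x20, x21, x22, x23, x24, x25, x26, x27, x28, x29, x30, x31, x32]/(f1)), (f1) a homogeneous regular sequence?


depth(R)=32
depth(R/I)=32-1=31


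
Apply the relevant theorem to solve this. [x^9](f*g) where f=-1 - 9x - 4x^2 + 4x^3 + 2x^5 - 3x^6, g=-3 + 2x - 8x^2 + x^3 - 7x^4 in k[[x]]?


[x^9] = sum a_i*b_j, i+j=9
  2*-7=-14
  -3*1=-3
Sum=-17


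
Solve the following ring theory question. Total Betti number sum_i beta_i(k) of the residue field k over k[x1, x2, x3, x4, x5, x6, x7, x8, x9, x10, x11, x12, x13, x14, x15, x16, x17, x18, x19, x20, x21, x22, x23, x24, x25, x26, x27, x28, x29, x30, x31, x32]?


Koszul resolution: beta_i(k)=C(n,i), n=32
sum_i C(32,i) = 2^32 = 4294967296


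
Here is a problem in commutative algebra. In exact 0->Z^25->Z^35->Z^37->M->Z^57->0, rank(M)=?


Alt sum=0:
(-1)^0*25 + (-1)^1*35 + (-1)^2*37 + (-1)^3*? + (-1)^4*57=0
rank(M)=84


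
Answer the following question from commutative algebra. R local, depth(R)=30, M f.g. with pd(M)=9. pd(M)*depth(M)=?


pd+depth=30
depth=30-9=21
pd*depth=9*21=189


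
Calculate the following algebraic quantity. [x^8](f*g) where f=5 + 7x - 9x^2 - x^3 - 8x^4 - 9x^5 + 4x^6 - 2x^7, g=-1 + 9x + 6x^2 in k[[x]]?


[x^8] = sum a_i*b_j, i+j=8
  4*6=24
  -2*9=-18
Sum=6


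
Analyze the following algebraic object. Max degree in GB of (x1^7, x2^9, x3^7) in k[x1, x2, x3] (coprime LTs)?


Pure powers, coprime LTs => already GB.
Degrees: 7, 9, 7
Max=9


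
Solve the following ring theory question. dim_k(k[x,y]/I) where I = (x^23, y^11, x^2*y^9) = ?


k[x,y]/I, I = (x^23, y^11, x^2*y^9)
Rect: 23x11=253. Corner: (23-2)x(11-9)=42.
dim = 253-42 = 211


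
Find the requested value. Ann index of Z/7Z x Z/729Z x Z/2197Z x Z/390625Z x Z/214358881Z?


Exponent = lcm of the cyclic orders; pairwise coprime => product.
7^1*3^6*13^3*5^8*11^8=7*729*2197*390625*214358881=938765544267723046875


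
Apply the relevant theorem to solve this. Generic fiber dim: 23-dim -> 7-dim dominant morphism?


dim(fiber)=dim(X)-dim(Y)=23-7=16


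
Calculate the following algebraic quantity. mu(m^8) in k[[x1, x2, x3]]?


C(n+d-1,d)=C(10,8)=45


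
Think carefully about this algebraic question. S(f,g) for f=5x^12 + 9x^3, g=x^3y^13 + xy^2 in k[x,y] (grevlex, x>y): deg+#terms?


LT(f)=5x^12, LT(g)=x^3y^13
lcm(LM)=x^12y^13
S(f,g) (scaled by 5 to clear denominators) = y^13*f - 5x^9*g = 9x^3y^13 - 5x^10y^2
2 terms, deg 16.
16+2=18


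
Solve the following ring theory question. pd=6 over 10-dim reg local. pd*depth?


pd+depth=10
depth=10-6=4
pd*depth=6*4=24


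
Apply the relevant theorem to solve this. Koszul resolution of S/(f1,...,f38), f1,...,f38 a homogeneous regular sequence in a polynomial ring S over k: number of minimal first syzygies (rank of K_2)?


Regular sequence => Koszul complex is the minimal free resolution.
Syz_1 minimally generated by Koszul relations f_i*e_j - f_j*e_i (i<j): mu(Syz_1) = beta_2 = C(m,2) = m(m-1)/2
m=38
38*37/2 = 703


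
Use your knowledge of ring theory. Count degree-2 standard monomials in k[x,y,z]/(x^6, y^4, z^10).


Need i<6, j<4, k<10 with i+j+k=2.
For each i, j ranges over max(0,2-i-9)..min(3,2-i):
  i=0: j in [0,2] -> 3
  i=1: j in [0,1] -> 2
  i=2: j in [0,0] -> 1
H(2) = 3+2+1 = 6


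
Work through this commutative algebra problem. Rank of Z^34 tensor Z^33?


rank(M(x)N) = rank(M)*rank(N)
34*33 = 1122


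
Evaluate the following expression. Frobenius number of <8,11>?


gcd(8,11)=1 => F=ab-a-b=8*11-8-11=88-19=69


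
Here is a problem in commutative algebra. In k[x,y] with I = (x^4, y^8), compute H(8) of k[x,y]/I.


k[x,y], I = (x^4, y^8), d = 8
Need i < 4 and d-i < 8.
Range: 1 <= i <= 3.
H(8) = 3


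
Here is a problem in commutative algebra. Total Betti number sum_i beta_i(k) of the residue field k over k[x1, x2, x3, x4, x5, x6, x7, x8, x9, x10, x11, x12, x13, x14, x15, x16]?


Koszul resolution: beta_i(k)=C(n,i), n=16
sum_i C(16,i) = 2^16 = 65536


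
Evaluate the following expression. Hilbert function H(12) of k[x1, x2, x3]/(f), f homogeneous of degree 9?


C(14,2)-C(5,2)=91-10=81


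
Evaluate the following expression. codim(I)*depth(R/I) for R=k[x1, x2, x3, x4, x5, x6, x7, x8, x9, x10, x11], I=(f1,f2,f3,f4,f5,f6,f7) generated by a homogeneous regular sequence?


codim=7, depth=dim(R/I)=11-7=4
Product=7*4=28


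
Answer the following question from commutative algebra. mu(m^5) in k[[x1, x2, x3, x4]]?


C(n+d-1,d)=C(8,5)=56


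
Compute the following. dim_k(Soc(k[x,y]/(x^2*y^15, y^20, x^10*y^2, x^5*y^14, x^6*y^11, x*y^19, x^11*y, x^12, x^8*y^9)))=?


Socle = ann(m) = span of standard monomials u with x*u, y*u in I (staircase corners).
Minimal generators: x^12, x^11*y, x^10*y^2, x^8*y^9, x^6*y^11, x^5*y^14, x^2*y^15, x*y^19, y^20
Corners: y^19, xy^18, x^4y^14, x^5y^13, x^7y^10, x^9y^8, x^10y, x^11
Socle dim=8


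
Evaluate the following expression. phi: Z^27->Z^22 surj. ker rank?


rank(ker) = 27-22 = 5


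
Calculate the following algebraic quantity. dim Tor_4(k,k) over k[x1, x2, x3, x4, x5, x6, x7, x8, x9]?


Koszul: C(n,i)=C(9,4)=126


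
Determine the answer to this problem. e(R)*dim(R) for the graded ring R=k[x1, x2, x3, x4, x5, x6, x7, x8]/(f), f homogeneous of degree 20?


e(R)=deg(f)=20, dim(R)=8-1=7
e*dim=20*7=140


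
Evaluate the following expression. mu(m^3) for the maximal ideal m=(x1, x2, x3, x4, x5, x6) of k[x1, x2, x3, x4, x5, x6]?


Graded Nakayama: mu(m^d) = dim_k (m^d/m^(d+1)) = #degree-3 monomials in 6 vars
C(n+d-1,d)=C(8,3)=56


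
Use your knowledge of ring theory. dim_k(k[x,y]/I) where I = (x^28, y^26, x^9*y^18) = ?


k[x,y]/I, I = (x^28, y^26, x^9*y^18)
Rect: 28x26=728. Corner: (28-9)x(26-18)=152.
dim = 728-152 = 576


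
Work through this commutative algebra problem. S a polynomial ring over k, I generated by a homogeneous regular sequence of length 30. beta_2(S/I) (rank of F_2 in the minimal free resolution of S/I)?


Regular sequence => Koszul complex is the minimal free resolution.
Syz_1 minimally generated by Koszul relations f_i*e_j - f_j*e_i (i<j): mu(Syz_1) = beta_2 = C(m,2) = m(m-1)/2
m=30
30*29/2 = 435


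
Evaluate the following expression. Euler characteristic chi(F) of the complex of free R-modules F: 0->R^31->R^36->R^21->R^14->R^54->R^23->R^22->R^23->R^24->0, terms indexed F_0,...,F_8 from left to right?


chi = sum (-1)^i * rank:
(-1)^0*31=31
(-1)^1*36=-36
(-1)^2*21=21
(-1)^3*14=-14
(-1)^4*54=54
(-1)^5*23=-23
(-1)^6*22=22
(-1)^7*23=-23
(-1)^8*24=24
chi=56


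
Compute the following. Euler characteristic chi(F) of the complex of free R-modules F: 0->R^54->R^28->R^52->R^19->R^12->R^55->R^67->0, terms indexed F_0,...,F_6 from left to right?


chi = sum (-1)^i * rank:
(-1)^0*54=54
(-1)^1*28=-28
(-1)^2*52=52
(-1)^3*19=-19
(-1)^4*12=12
(-1)^5*55=-55
(-1)^6*67=67
chi=83


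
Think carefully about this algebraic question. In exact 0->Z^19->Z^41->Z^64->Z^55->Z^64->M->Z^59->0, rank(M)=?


Alt sum=0:
(-1)^0*19 + (-1)^1*41 + (-1)^2*64 + (-1)^3*55 + (-1)^4*64 + (-1)^5*? + (-1)^6*59=0
rank(M)=110


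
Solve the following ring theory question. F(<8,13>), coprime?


gcd(8,13)=1 => F=ab-a-b=8*13-8-13=104-21=83


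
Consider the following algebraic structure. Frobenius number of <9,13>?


gcd(9,13)=1 => F=ab-a-b=9*13-9-13=117-22=95


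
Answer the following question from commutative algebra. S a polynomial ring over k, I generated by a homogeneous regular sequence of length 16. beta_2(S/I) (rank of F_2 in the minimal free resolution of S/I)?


Regular sequence => Koszul complex is the minimal free resolution.
Syz_1 minimally generated by Koszul relations f_i*e_j - f_j*e_i (i<j): mu(Syz_1) = beta_2 = C(m,2) = m(m-1)/2
m=16
16*15/2 = 120


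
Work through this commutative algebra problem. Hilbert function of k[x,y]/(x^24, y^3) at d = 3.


k[x,y], I = (x^24, y^3), d = 3
Need i < 24 and d-i < 3.
Range: 1 <= i <= 3.
H(3) = 3


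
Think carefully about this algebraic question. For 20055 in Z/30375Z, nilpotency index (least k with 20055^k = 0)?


20055^k mod 30375:
k=1: 20055
k=2: 7650
k=3: 27000
k=4: 20250
k=5: 0
First zero at k = 5


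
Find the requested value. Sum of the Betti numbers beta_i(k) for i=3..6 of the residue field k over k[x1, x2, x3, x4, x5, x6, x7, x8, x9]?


Koszul resolution: beta_i(k)=C(n,i), n=9
C(9,3)=84, C(9,4)=126, C(9,5)=126, C(9,6)=84
Sum=420


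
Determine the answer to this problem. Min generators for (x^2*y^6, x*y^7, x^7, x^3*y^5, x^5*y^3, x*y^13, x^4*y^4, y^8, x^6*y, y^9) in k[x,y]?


Remove redundant (divisible by others).
y^9 redundant.
x*y^13 redundant.
Min: x^7, x^6*y, x^5*y^3, x^4*y^4, x^3*y^5, x^2*y^6, x*y^7, y^8
Count=8


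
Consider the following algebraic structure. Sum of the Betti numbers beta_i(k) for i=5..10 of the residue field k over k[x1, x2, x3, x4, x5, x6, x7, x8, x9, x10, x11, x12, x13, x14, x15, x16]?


Koszul resolution: beta_i(k)=C(n,i), n=16
C(16,5)=4368, C(16,6)=8008, C(16,7)=11440, C(16,8)=12870, C(16,9)=11440, C(16,10)=8008
Sum=56134


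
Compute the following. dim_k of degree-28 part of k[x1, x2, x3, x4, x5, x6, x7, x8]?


C(d+n-1,n-1)=C(35,7)=6724520


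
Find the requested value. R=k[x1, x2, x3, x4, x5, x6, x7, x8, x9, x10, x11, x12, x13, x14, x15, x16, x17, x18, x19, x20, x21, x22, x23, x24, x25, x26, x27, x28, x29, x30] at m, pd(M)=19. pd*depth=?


pd+depth=30
depth=30-19=11
pd*depth=19*11=209


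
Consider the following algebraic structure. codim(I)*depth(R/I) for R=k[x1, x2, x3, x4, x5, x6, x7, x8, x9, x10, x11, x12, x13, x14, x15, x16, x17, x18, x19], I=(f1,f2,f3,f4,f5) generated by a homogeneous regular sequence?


codim=5, depth=dim(R/I)=19-5=14
Product=5*14=70


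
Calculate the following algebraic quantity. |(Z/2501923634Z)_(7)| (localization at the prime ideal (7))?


7-primary part: 2501923634=7^9*62
Size=7^9=40353607


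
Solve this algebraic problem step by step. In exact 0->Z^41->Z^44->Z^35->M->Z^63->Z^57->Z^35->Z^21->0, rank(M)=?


Alt sum=0:
(-1)^0*41 + (-1)^1*44 + (-1)^2*35 + (-1)^3*? + (-1)^4*63 + (-1)^5*57 + (-1)^6*35 + (-1)^7*21=0
rank(M)=52


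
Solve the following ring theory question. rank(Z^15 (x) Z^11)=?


rank(M(x)N) = rank(M)*rank(N)
15*11 = 165


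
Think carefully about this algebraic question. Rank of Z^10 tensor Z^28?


rank(M(x)N) = rank(M)*rank(N)
10*28 = 280


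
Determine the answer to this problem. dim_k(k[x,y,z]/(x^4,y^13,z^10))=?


Basis: x^iy^jz^k, i<4,j<13,k<10
4*13*10=520


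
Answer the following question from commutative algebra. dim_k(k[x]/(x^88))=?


Basis: 1,x,...,x^87
dim=88


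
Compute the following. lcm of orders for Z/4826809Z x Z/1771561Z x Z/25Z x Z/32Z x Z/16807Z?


Exponent = lcm of the cyclic orders; pairwise coprime => product.
13^6*11^6*5^2*2^5*7^5=4826809*1771561*25*32*16807=114973145144572114400


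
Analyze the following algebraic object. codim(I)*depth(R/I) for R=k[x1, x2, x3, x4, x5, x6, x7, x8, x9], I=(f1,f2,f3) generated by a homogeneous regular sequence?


codim=3, depth=dim(R/I)=9-3=6
Product=3*6=18


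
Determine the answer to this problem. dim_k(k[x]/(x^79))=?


Basis: 1,x,...,x^78
dim=79


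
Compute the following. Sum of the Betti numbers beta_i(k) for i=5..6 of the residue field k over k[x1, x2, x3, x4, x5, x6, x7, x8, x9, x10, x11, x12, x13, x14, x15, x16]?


Koszul resolution: beta_i(k)=C(n,i), n=16
C(16,5)=4368, C(16,6)=8008
Sum=12376


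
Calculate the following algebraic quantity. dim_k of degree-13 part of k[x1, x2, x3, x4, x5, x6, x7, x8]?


C(d+n-1,n-1)=C(20,7)=77520


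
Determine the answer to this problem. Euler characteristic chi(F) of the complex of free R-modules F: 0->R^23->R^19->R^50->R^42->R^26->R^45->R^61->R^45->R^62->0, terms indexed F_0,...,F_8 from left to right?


chi = sum (-1)^i * rank:
(-1)^0*23=23
(-1)^1*19=-19
(-1)^2*50=50
(-1)^3*42=-42
(-1)^4*26=26
(-1)^5*45=-45
(-1)^6*61=61
(-1)^7*45=-45
(-1)^8*62=62
chi=71


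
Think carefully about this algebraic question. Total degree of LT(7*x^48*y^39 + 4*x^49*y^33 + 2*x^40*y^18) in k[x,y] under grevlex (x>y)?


LT: 7*x^48*y^39
deg_x=48, deg_y=39
Total=48+39=87


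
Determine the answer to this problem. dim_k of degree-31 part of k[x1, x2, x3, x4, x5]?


C(d+n-1,n-1)=C(35,4)=52360


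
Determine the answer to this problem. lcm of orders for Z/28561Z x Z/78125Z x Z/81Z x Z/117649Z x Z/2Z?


Exponent = lcm of the cyclic orders; pairwise coprime => product.
13^4*5^7*3^4*7^6*2^1=28561*78125*81*117649*2=42527190657656250


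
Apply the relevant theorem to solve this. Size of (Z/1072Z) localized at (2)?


2-primary part: 1072=2^4*67
Size=2^4=16
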